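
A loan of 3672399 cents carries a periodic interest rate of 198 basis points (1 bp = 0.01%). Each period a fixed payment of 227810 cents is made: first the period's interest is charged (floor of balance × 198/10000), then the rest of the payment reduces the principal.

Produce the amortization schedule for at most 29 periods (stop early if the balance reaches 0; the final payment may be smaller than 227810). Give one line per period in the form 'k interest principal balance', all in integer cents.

1 72713 155097 3517302
2 69642 158168 3359134
3 66510 161300 3197834
4 63317 164493 3033341
5 60060 167750 2865591
6 56738 171072 2694519
7 53351 174459 2520060
8 49897 177913 2342147
9 46374 181436 2160711
10 42782 185028 1975683
11 39118 188692 1786991
12 35382 192428 1594563
13 31572 196238 1398325
14 27686 200124 1198201
15 23724 204086 994115
16 19683 208127 785988
17 15562 212248 573740
18 11360 216450 357290
19 7074 220736 136554
20 2703 136554 0

1. interest=⌊3672399·198/10000⌋=72713; principal=227810-72713=155097; balance=3672399-155097=3517302
2. interest=⌊3517302·198/10000⌋=69642; principal=227810-69642=158168; balance=3517302-158168=3359134
3. interest=⌊3359134·198/10000⌋=66510; principal=227810-66510=161300; balance=3359134-161300=3197834
4. interest=⌊3197834·198/10000⌋=63317; principal=227810-63317=164493; balance=3197834-164493=3033341
5. interest=⌊3033341·198/10000⌋=60060; principal=227810-60060=167750; balance=3033341-167750=2865591
6. interest=⌊2865591·198/10000⌋=56738; principal=227810-56738=171072; balance=2865591-171072=2694519
7. interest=⌊2694519·198/10000⌋=53351; principal=227810-53351=174459; balance=2694519-174459=2520060
8. interest=⌊2520060·198/10000⌋=49897; principal=227810-49897=177913; balance=2520060-177913=2342147
9. interest=⌊2342147·198/10000⌋=46374; principal=227810-46374=181436; balance=2342147-181436=2160711
10. interest=⌊2160711·198/10000⌋=42782; principal=227810-42782=185028; balance=2160711-185028=1975683
11. interest=⌊1975683·198/10000⌋=39118; principal=227810-39118=188692; balance=1975683-188692=1786991
12. interest=⌊1786991·198/10000⌋=35382; principal=227810-35382=192428; balance=1786991-192428=1594563
13. interest=⌊1594563·198/10000⌋=31572; principal=227810-31572=196238; balance=1594563-196238=1398325
14. interest=⌊1398325·198/10000⌋=27686; principal=227810-27686=200124; balance=1398325-200124=1198201
15. interest=⌊1198201·198/10000⌋=23724; principal=227810-23724=204086; balance=1198201-204086=994115
16. interest=⌊994115·198/10000⌋=19683; principal=227810-19683=208127; balance=994115-208127=785988
17. interest=⌊785988·198/10000⌋=15562; principal=227810-15562=212248; balance=785988-212248=573740
18. interest=⌊573740·198/10000⌋=11360; principal=227810-11360=216450; balance=573740-216450=357290
19. interest=⌊357290·198/10000⌋=7074; principal=227810-7074=220736; balance=357290-220736=136554
20. interest=⌊136554·198/10000⌋=2703; principal=min(227810-2703,136554)=136554; balance=136554-136554=0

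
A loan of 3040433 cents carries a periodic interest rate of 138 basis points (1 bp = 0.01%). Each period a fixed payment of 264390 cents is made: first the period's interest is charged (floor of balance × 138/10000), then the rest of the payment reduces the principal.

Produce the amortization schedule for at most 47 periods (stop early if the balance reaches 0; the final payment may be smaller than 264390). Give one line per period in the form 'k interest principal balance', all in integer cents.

1. interest=⌊3040433·138/10000⌋=41957; principal=264390-41957=222433; balance=3040433-222433=2818000
2. interest=⌊2818000·138/10000⌋=38888; principal=264390-38888=225502; balance=2818000-225502=2592498
3. interest=⌊2592498·138/10000⌋=35776; principal=264390-35776=228614; balance=2592498-228614=2363884
4. interest=⌊2363884·138/10000⌋=32621; principal=264390-32621=231769; balance=2363884-231769=2132115
5. interest=⌊2132115·138/10000⌋=29423; principal=264390-29423=234967; balance=2132115-234967=1897148
6. interest=⌊1897148·138/10000⌋=26180; principal=264390-26180=238210; balance=1897148-238210=1658938
7. interest=⌊1658938·138/10000⌋=22893; principal=264390-22893=241497; balance=1658938-241497=1417441
8. interest=⌊1417441·138/10000⌋=19560; principal=264390-19560=244830; balance=1417441-244830=1172611
9. interest=⌊1172611·138/10000⌋=16182; principal=264390-16182=248208; balance=1172611-248208=924403
10. interest=⌊924403·138/10000⌋=12756; principal=264390-12756=251634; balance=924403-251634=672769
11. interest=⌊672769·138/10000⌋=9284; principal=264390-9284=255106; balance=672769-255106=417663
12. interest=⌊417663·138/10000⌋=5763; principal=264390-5763=258627; balance=417663-258627=159036
13. interest=⌊159036·138/10000⌋=2194; principal=min(264390-2194,159036)=159036; balance=159036-159036=0

1 41957 222433 2818000
2 38888 225502 2592498
3 35776 228614 2363884
4 32621 231769 2132115
5 29423 234967 1897148
6 26180 238210 1658938
7 22893 241497 1417441
8 19560 244830 1172611
9 16182 248208 924403
10 12756 251634 672769
11 9284 255106 417663
12 5763 258627 159036
13 2194 159036 0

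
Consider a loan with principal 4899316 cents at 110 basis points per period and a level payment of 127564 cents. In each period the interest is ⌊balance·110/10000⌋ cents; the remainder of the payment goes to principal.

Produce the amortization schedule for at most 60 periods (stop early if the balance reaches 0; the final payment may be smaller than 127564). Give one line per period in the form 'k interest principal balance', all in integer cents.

1 53892 73672 4825644
2 53082 74482 4751162
3 52262 75302 4675860
4 51434 76130 4599730
5 50597 76967 4522763
6 49750 77814 4444949
7 48894 78670 4366279
8 48029 79535 4286744
9 47154 80410 4206334
10 46269 81295 4125039
11 45375 82189 4042850
12 44471 83093 3959757
13 43557 84007 3875750
14 42633 84931 3790819
15 41699 85865 3704954
16 40754 86810 3618144
17 39799 87765 3530379
18 38834 88730 3441649
19 37858 89706 3351943
20 36871 90693 3261250
21 35873 91691 3169559
22 34865 92699 3076860
23 33845 93719 2983141
24 32814 94750 2888391
25 31772 95792 2792599
26 30718 96846 2695753
27 29653 97911 2597842
28 28576 98988 2498854
29 27487 100077 2398777
30 26386 101178 2297599
31 25273 102291 2195308
32 24148 103416 2091892
33 23010 104554 1987338
34 21860 105704 1881634
35 20697 106867 1774767
36 19522 108042 1666725
37 18333 109231 1557494
38 17132 110432 1447062
39 15917 111647 1335415
40 14689 112875 1222540
41 13447 114117 1108423
42 12192 115372 993051
43 10923 116641 876410
44 9640 117924 758486
45 8343 119221 639265
46 7031 120533 518732
47 5706 121858 396874
48 4365 123199 273675
49 3010 124554 149121
50 1640 125924 23197
51 255 23197 0

1. interest=⌊4899316·110/10000⌋=53892; principal=127564-53892=73672; balance=4899316-73672=4825644
2. interest=⌊4825644·110/10000⌋=53082; principal=127564-53082=74482; balance=4825644-74482=4751162
3. interest=⌊4751162·110/10000⌋=52262; principal=127564-52262=75302; balance=4751162-75302=4675860
4. interest=⌊4675860·110/10000⌋=51434; principal=127564-51434=76130; balance=4675860-76130=4599730
5. interest=⌊4599730·110/10000⌋=50597; principal=127564-50597=76967; balance=4599730-76967=4522763
6. interest=⌊4522763·110/10000⌋=49750; principal=127564-49750=77814; balance=4522763-77814=4444949
7. interest=⌊4444949·110/10000⌋=48894; principal=127564-48894=78670; balance=4444949-78670=4366279
8. interest=⌊4366279·110/10000⌋=48029; principal=127564-48029=79535; balance=4366279-79535=4286744
9. interest=⌊4286744·110/10000⌋=47154; principal=127564-47154=80410; balance=4286744-80410=4206334
10. interest=⌊4206334·110/10000⌋=46269; principal=127564-46269=81295; balance=4206334-81295=4125039
11. interest=⌊4125039·110/10000⌋=45375; principal=127564-45375=82189; balance=4125039-82189=4042850
12. interest=⌊4042850·110/10000⌋=44471; principal=127564-44471=83093; balance=4042850-83093=3959757
13. interest=⌊3959757·110/10000⌋=43557; principal=127564-43557=84007; balance=3959757-84007=3875750
14. interest=⌊3875750·110/10000⌋=42633; principal=127564-42633=84931; balance=3875750-84931=3790819
15. interest=⌊3790819·110/10000⌋=41699; principal=127564-41699=85865; balance=3790819-85865=3704954
16. interest=⌊3704954·110/10000⌋=40754; principal=127564-40754=86810; balance=3704954-86810=3618144
17. interest=⌊3618144·110/10000⌋=39799; principal=127564-39799=87765; balance=3618144-87765=3530379
18. interest=⌊3530379·110/10000⌋=38834; principal=127564-38834=88730; balance=3530379-88730=3441649
19. interest=⌊3441649·110/10000⌋=37858; principal=127564-37858=89706; balance=3441649-89706=3351943
20. interest=⌊3351943·110/10000⌋=36871; principal=127564-36871=90693; balance=3351943-90693=3261250
21. interest=⌊3261250·110/10000⌋=35873; principal=127564-35873=91691; balance=3261250-91691=3169559
22. interest=⌊3169559·110/10000⌋=34865; principal=127564-34865=92699; balance=3169559-92699=3076860
23. interest=⌊3076860·110/10000⌋=33845; principal=127564-33845=93719; balance=3076860-93719=2983141
24. interest=⌊2983141·110/10000⌋=32814; principal=127564-32814=94750; balance=2983141-94750=2888391
25. interest=⌊2888391·110/10000⌋=31772; principal=127564-31772=95792; balance=2888391-95792=2792599
26. interest=⌊2792599·110/10000⌋=30718; principal=127564-30718=96846; balance=2792599-96846=2695753
27. interest=⌊2695753·110/10000⌋=29653; principal=127564-29653=97911; balance=2695753-97911=2597842
28. interest=⌊2597842·110/10000⌋=28576; principal=127564-28576=98988; balance=2597842-98988=2498854
29. interest=⌊2498854·110/10000⌋=27487; principal=127564-27487=100077; balance=2498854-100077=2398777
30. interest=⌊2398777·110/10000⌋=26386; principal=127564-26386=101178; balance=2398777-101178=2297599
31. interest=⌊2297599·110/10000⌋=25273; principal=127564-25273=102291; balance=2297599-102291=2195308
32. interest=⌊2195308·110/10000⌋=24148; principal=127564-24148=103416; balance=2195308-103416=2091892
33. interest=⌊2091892·110/10000⌋=23010; principal=127564-23010=104554; balance=2091892-104554=1987338
34. interest=⌊1987338·110/10000⌋=21860; principal=127564-21860=105704; balance=1987338-105704=1881634
35. interest=⌊1881634·110/10000⌋=20697; principal=127564-20697=106867; balance=1881634-106867=1774767
36. interest=⌊1774767·110/10000⌋=19522; principal=127564-19522=108042; balance=1774767-108042=1666725
37. interest=⌊1666725·110/10000⌋=18333; principal=127564-18333=109231; balance=1666725-109231=1557494
38. interest=⌊1557494·110/10000⌋=17132; principal=127564-17132=110432; balance=1557494-110432=1447062
39. interest=⌊1447062·110/10000⌋=15917; principal=127564-15917=111647; balance=1447062-111647=1335415
40. interest=⌊1335415·110/10000⌋=14689; principal=127564-14689=112875; balance=1335415-112875=1222540
41. interest=⌊1222540·110/10000⌋=13447; principal=127564-13447=114117; balance=1222540-114117=1108423
42. interest=⌊1108423·110/10000⌋=12192; principal=127564-12192=115372; balance=1108423-115372=993051
43. interest=⌊993051·110/10000⌋=10923; principal=127564-10923=116641; balance=993051-116641=876410
44. interest=⌊876410·110/10000⌋=9640; principal=127564-9640=117924; balance=876410-117924=758486
45. interest=⌊758486·110/10000⌋=8343; principal=127564-8343=119221; balance=758486-119221=639265
46. interest=⌊639265·110/10000⌋=7031; principal=127564-7031=120533; balance=639265-120533=518732
47. interest=⌊518732·110/10000⌋=5706; principal=127564-5706=121858; balance=518732-121858=396874
48. interest=⌊396874·110/10000⌋=4365; principal=127564-4365=123199; balance=396874-123199=273675
49. interest=⌊273675·110/10000⌋=3010; principal=127564-3010=124554; balance=273675-124554=149121
50. interest=⌊149121·110/10000⌋=1640; principal=127564-1640=125924; balance=149121-125924=23197
51. interest=⌊23197·110/10000⌋=255; principal=min(127564-255,23197)=23197; balance=23197-23197=0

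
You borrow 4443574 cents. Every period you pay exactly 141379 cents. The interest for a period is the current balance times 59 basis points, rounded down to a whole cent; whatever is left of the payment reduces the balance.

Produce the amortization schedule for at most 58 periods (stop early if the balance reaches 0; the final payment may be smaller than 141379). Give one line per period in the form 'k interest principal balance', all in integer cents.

1. interest=⌊4443574·59/10000⌋=26217; principal=141379-26217=115162; balance=4443574-115162=4328412
2. interest=⌊4328412·59/10000⌋=25537; principal=141379-25537=115842; balance=4328412-115842=4212570
3. interest=⌊4212570·59/10000⌋=24854; principal=141379-24854=116525; balance=4212570-116525=4096045
4. interest=⌊4096045·59/10000⌋=24166; principal=141379-24166=117213; balance=4096045-117213=3978832
5. interest=⌊3978832·59/10000⌋=23475; principal=141379-23475=117904; balance=3978832-117904=3860928
6. interest=⌊3860928·59/10000⌋=22779; principal=141379-22779=118600; balance=3860928-118600=3742328
7. interest=⌊3742328·59/10000⌋=22079; principal=141379-22079=119300; balance=3742328-119300=3623028
8. interest=⌊3623028·59/10000⌋=21375; principal=141379-21375=120004; balance=3623028-120004=3503024
9. interest=⌊3503024·59/10000⌋=20667; principal=141379-20667=120712; balance=3503024-120712=3382312
10. interest=⌊3382312·59/10000⌋=19955; principal=141379-19955=121424; balance=3382312-121424=3260888
11. interest=⌊3260888·59/10000⌋=19239; principal=141379-19239=122140; balance=3260888-122140=3138748
12. interest=⌊3138748·59/10000⌋=18518; principal=141379-18518=122861; balance=3138748-122861=3015887
13. interest=⌊3015887·59/10000⌋=17793; principal=141379-17793=123586; balance=3015887-123586=2892301
14. interest=⌊2892301·59/10000⌋=17064; principal=141379-17064=124315; balance=2892301-124315=2767986
15. interest=⌊2767986·59/10000⌋=16331; principal=141379-16331=125048; balance=2767986-125048=2642938
16. interest=⌊2642938·59/10000⌋=15593; principal=141379-15593=125786; balance=2642938-125786=2517152
17. interest=⌊2517152·59/10000⌋=14851; principal=141379-14851=126528; balance=2517152-126528=2390624
18. interest=⌊2390624·59/10000⌋=14104; principal=141379-14104=127275; balance=2390624-127275=2263349
19. interest=⌊2263349·59/10000⌋=13353; principal=141379-13353=128026; balance=2263349-128026=2135323
20. interest=⌊2135323·59/10000⌋=12598; principal=141379-12598=128781; balance=2135323-128781=2006542
21. interest=⌊2006542·59/10000⌋=11838; principal=141379-11838=129541; balance=2006542-129541=1877001
22. interest=⌊1877001·59/10000⌋=11074; principal=141379-11074=130305; balance=1877001-130305=1746696
23. interest=⌊1746696·59/10000⌋=10305; principal=141379-10305=131074; balance=1746696-131074=1615622
24. interest=⌊1615622·59/10000⌋=9532; principal=141379-9532=131847; balance=1615622-131847=1483775
25. interest=⌊1483775·59/10000⌋=8754; principal=141379-8754=132625; balance=1483775-132625=1351150
26. interest=⌊1351150·59/10000⌋=7971; principal=141379-7971=133408; balance=1351150-133408=1217742
27. interest=⌊1217742·59/10000⌋=7184; principal=141379-7184=134195; balance=1217742-134195=1083547
28. interest=⌊1083547·59/10000⌋=6392; principal=141379-6392=134987; balance=1083547-134987=948560
29. interest=⌊948560·59/10000⌋=5596; principal=141379-5596=135783; balance=948560-135783=812777
30. interest=⌊812777·59/10000⌋=4795; principal=141379-4795=136584; balance=812777-136584=676193
31. interest=⌊676193·59/10000⌋=3989; principal=141379-3989=137390; balance=676193-137390=538803
32. interest=⌊538803·59/10000⌋=3178; principal=141379-3178=138201; balance=538803-138201=400602
33. interest=⌊400602·59/10000⌋=2363; principal=141379-2363=139016; balance=400602-139016=261586
34. interest=⌊261586·59/10000⌋=1543; principal=141379-1543=139836; balance=261586-139836=121750
35. interest=⌊121750·59/10000⌋=718; principal=min(141379-718,121750)=121750; balance=121750-121750=0

1 26217 115162 4328412
2 25537 115842 4212570
3 24854 116525 4096045
4 24166 117213 3978832
5 23475 117904 3860928
6 22779 118600 3742328
7 22079 119300 3623028
8 21375 120004 3503024
9 20667 120712 3382312
10 19955 121424 3260888
11 19239 122140 3138748
12 18518 122861 3015887
13 17793 123586 2892301
14 17064 124315 2767986
15 16331 125048 2642938
16 15593 125786 2517152
17 14851 126528 2390624
18 14104 127275 2263349
19 13353 128026 2135323
20 12598 128781 2006542
21 11838 129541 1877001
22 11074 130305 1746696
23 10305 131074 1615622
24 9532 131847 1483775
25 8754 132625 1351150
26 7971 133408 1217742
27 7184 134195 1083547
28 6392 134987 948560
29 5596 135783 812777
30 4795 136584 676193
31 3989 137390 538803
32 3178 138201 400602
33 2363 139016 261586
34 1543 139836 121750
35 718 121750 0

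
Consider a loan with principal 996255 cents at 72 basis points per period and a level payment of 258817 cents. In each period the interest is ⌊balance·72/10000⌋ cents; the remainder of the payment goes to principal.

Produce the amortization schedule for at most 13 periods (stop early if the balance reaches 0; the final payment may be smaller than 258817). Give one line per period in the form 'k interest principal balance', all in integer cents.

1. interest=⌊996255·72/10000⌋=7173; principal=258817-7173=251644; balance=996255-251644=744611
2. interest=⌊744611·72/10000⌋=5361; principal=258817-5361=253456; balance=744611-253456=491155
3. interest=⌊491155·72/10000⌋=3536; principal=258817-3536=255281; balance=491155-255281=235874
4. interest=⌊235874·72/10000⌋=1698; principal=min(258817-1698,235874)=235874; balance=235874-235874=0

1 7173 251644 744611
2 5361 253456 491155
3 3536 255281 235874
4 1698 235874 0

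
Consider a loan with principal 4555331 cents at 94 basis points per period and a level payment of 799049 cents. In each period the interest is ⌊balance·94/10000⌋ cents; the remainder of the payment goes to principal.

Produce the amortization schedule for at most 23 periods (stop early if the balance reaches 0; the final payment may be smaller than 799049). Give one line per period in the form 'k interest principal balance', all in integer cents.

1 42820 756229 3799102
2 35711 763338 3035764
3 28536 770513 2265251
4 21293 777756 1487495
5 13982 785067 702428
6 6602 702428 0

1. interest=⌊4555331·94/10000⌋=42820; principal=799049-42820=756229; balance=4555331-756229=3799102
2. interest=⌊3799102·94/10000⌋=35711; principal=799049-35711=763338; balance=3799102-763338=3035764
3. interest=⌊3035764·94/10000⌋=28536; principal=799049-28536=770513; balance=3035764-770513=2265251
4. interest=⌊2265251·94/10000⌋=21293; principal=799049-21293=777756; balance=2265251-777756=1487495
5. interest=⌊1487495·94/10000⌋=13982; principal=799049-13982=785067; balance=1487495-785067=702428
6. interest=⌊702428·94/10000⌋=6602; principal=min(799049-6602,702428)=702428; balance=702428-702428=0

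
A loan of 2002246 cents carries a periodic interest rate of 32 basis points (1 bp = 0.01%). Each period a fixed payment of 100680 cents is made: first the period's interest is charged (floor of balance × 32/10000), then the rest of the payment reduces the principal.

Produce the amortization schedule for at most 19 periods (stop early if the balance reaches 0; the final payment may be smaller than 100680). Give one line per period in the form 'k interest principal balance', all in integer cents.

1. interest=⌊2002246·32/10000⌋=6407; principal=100680-6407=94273; balance=2002246-94273=1907973
2. interest=⌊1907973·32/10000⌋=6105; principal=100680-6105=94575; balance=1907973-94575=1813398
3. interest=⌊1813398·32/10000⌋=5802; principal=100680-5802=94878; balance=1813398-94878=1718520
4. interest=⌊1718520·32/10000⌋=5499; principal=100680-5499=95181; balance=1718520-95181=1623339
5. interest=⌊1623339·32/10000⌋=5194; principal=100680-5194=95486; balance=1623339-95486=1527853
6. interest=⌊1527853·32/10000⌋=4889; principal=100680-4889=95791; balance=1527853-95791=1432062
7. interest=⌊1432062·32/10000⌋=4582; principal=100680-4582=96098; balance=1432062-96098=1335964
8. interest=⌊1335964·32/10000⌋=4275; principal=100680-4275=96405; balance=1335964-96405=1239559
9. interest=⌊1239559·32/10000⌋=3966; principal=100680-3966=96714; balance=1239559-96714=1142845
10. interest=⌊1142845·32/10000⌋=3657; principal=100680-3657=97023; balance=1142845-97023=1045822
11. interest=⌊1045822·32/10000⌋=3346; principal=100680-3346=97334; balance=1045822-97334=948488
12. interest=⌊948488·32/10000⌋=3035; principal=100680-3035=97645; balance=948488-97645=850843
13. interest=⌊850843·32/10000⌋=2722; principal=100680-2722=97958; balance=850843-97958=752885
14. interest=⌊752885·32/10000⌋=2409; principal=100680-2409=98271; balance=752885-98271=654614
15. interest=⌊654614·32/10000⌋=2094; principal=100680-2094=98586; balance=654614-98586=556028
16. interest=⌊556028·32/10000⌋=1779; principal=100680-1779=98901; balance=556028-98901=457127
17. interest=⌊457127·32/10000⌋=1462; principal=100680-1462=99218; balance=457127-99218=357909
18. interest=⌊357909·32/10000⌋=1145; principal=100680-1145=99535; balance=357909-99535=258374
19. interest=⌊258374·32/10000⌋=826; principal=100680-826=99854; balance=258374-99854=158520

1 6407 94273 1907973
2 6105 94575 1813398
3 5802 94878 1718520
4 5499 95181 1623339
5 5194 95486 1527853
6 4889 95791 1432062
7 4582 96098 1335964
8 4275 96405 1239559
9 3966 96714 1142845
10 3657 97023 1045822
11 3346 97334 948488
12 3035 97645 850843
13 2722 97958 752885
14 2409 98271 654614
15 2094 98586 556028
16 1779 98901 457127
17 1462 99218 357909
18 1145 99535 258374
19 826 99854 158520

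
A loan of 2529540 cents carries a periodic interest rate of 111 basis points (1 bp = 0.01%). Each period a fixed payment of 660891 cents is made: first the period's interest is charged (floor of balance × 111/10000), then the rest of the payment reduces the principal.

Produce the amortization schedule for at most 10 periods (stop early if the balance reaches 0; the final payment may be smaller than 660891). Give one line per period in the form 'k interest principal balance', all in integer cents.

1 28077 632814 1896726
2 21053 639838 1256888
3 13951 646940 609948
4 6770 609948 0

1. interest=⌊2529540·111/10000⌋=28077; principal=660891-28077=632814; balance=2529540-632814=1896726
2. interest=⌊1896726·111/10000⌋=21053; principal=660891-21053=639838; balance=1896726-639838=1256888
3. interest=⌊1256888·111/10000⌋=13951; principal=660891-13951=646940; balance=1256888-646940=609948
4. interest=⌊609948·111/10000⌋=6770; principal=min(660891-6770,609948)=609948; balance=609948-609948=0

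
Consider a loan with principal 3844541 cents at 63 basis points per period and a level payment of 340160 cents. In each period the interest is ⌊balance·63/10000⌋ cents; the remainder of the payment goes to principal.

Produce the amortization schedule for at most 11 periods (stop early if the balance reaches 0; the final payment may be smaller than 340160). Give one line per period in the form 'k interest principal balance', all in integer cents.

1 24220 315940 3528601
2 22230 317930 3210671
3 20227 319933 2890738
4 18211 321949 2568789
5 16183 323977 2244812
6 14142 326018 1918794
7 12088 328072 1590722
8 10021 330139 1260583
9 7941 332219 928364
10 5848 334312 594052
11 3742 336418 257634

1. interest=⌊3844541·63/10000⌋=24220; principal=340160-24220=315940; balance=3844541-315940=3528601
2. interest=⌊3528601·63/10000⌋=22230; principal=340160-22230=317930; balance=3528601-317930=3210671
3. interest=⌊3210671·63/10000⌋=20227; principal=340160-20227=319933; balance=3210671-319933=2890738
4. interest=⌊2890738·63/10000⌋=18211; principal=340160-18211=321949; balance=2890738-321949=2568789
5. interest=⌊2568789·63/10000⌋=16183; principal=340160-16183=323977; balance=2568789-323977=2244812
6. interest=⌊2244812·63/10000⌋=14142; principal=340160-14142=326018; balance=2244812-326018=1918794
7. interest=⌊1918794·63/10000⌋=12088; principal=340160-12088=328072; balance=1918794-328072=1590722
8. interest=⌊1590722·63/10000⌋=10021; principal=340160-10021=330139; balance=1590722-330139=1260583
9. interest=⌊1260583·63/10000⌋=7941; principal=340160-7941=332219; balance=1260583-332219=928364
10. interest=⌊928364·63/10000⌋=5848; principal=340160-5848=334312; balance=928364-334312=594052
11. interest=⌊594052·63/10000⌋=3742; principal=340160-3742=336418; balance=594052-336418=257634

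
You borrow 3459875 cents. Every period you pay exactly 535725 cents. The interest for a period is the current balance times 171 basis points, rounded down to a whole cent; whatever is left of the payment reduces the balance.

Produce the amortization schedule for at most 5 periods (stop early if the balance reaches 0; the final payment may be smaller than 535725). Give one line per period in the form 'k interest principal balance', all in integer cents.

1. interest=⌊3459875·171/10000⌋=59163; principal=535725-59163=476562; balance=3459875-476562=2983313
2. interest=⌊2983313·171/10000⌋=51014; principal=535725-51014=484711; balance=2983313-484711=2498602
3. interest=⌊2498602·171/10000⌋=42726; principal=535725-42726=492999; balance=2498602-492999=2005603
4. interest=⌊2005603·171/10000⌋=34295; principal=535725-34295=501430; balance=2005603-501430=1504173
5. interest=⌊1504173·171/10000⌋=25721; principal=535725-25721=510004; balance=1504173-510004=994169

1 59163 476562 2983313
2 51014 484711 2498602
3 42726 492999 2005603
4 34295 501430 1504173
5 25721 510004 994169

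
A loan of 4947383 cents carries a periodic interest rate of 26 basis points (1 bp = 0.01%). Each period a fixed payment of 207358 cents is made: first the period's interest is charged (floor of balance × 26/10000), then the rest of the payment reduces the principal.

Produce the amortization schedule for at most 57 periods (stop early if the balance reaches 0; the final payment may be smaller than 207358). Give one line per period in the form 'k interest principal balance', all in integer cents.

1. interest=⌊4947383·26/10000⌋=12863; principal=207358-12863=194495; balance=4947383-194495=4752888
2. interest=⌊4752888·26/10000⌋=12357; principal=207358-12357=195001; balance=4752888-195001=4557887
3. interest=⌊4557887·26/10000⌋=11850; principal=207358-11850=195508; balance=4557887-195508=4362379
4. interest=⌊4362379·26/10000⌋=11342; principal=207358-11342=196016; balance=4362379-196016=4166363
5. interest=⌊4166363·26/10000⌋=10832; principal=207358-10832=196526; balance=4166363-196526=3969837
6. interest=⌊3969837·26/10000⌋=10321; principal=207358-10321=197037; balance=3969837-197037=3772800
7. interest=⌊3772800·26/10000⌋=9809; principal=207358-9809=197549; balance=3772800-197549=3575251
8. interest=⌊3575251·26/10000⌋=9295; principal=207358-9295=198063; balance=3575251-198063=3377188
9. interest=⌊3377188·26/10000⌋=8780; principal=207358-8780=198578; balance=3377188-198578=3178610
10. interest=⌊3178610·26/10000⌋=8264; principal=207358-8264=199094; balance=3178610-199094=2979516
11. interest=⌊2979516·26/10000⌋=7746; principal=207358-7746=199612; balance=2979516-199612=2779904
12. interest=⌊2779904·26/10000⌋=7227; principal=207358-7227=200131; balance=2779904-200131=2579773
13. interest=⌊2579773·26/10000⌋=6707; principal=207358-6707=200651; balance=2579773-200651=2379122
14. interest=⌊2379122·26/10000⌋=6185; principal=207358-6185=201173; balance=2379122-201173=2177949
15. interest=⌊2177949·26/10000⌋=5662; principal=207358-5662=201696; balance=2177949-201696=1976253
16. interest=⌊1976253·26/10000⌋=5138; principal=207358-5138=202220; balance=1976253-202220=1774033
17. interest=⌊1774033·26/10000⌋=4612; principal=207358-4612=202746; balance=1774033-202746=1571287
18. interest=⌊1571287·26/10000⌋=4085; principal=207358-4085=203273; balance=1571287-203273=1368014
19. interest=⌊1368014·26/10000⌋=3556; principal=207358-3556=203802; balance=1368014-203802=1164212
20. interest=⌊1164212·26/10000⌋=3026; principal=207358-3026=204332; balance=1164212-204332=959880
21. interest=⌊959880·26/10000⌋=2495; principal=207358-2495=204863; balance=959880-204863=755017
22. interest=⌊755017·26/10000⌋=1963; principal=207358-1963=205395; balance=755017-205395=549622
23. interest=⌊549622·26/10000⌋=1429; principal=207358-1429=205929; balance=549622-205929=343693
24. interest=⌊343693·26/10000⌋=893; principal=207358-893=206465; balance=343693-206465=137228
25. interest=⌊137228·26/10000⌋=356; principal=min(207358-356,137228)=137228; balance=137228-137228=0

1 12863 194495 4752888
2 12357 195001 4557887
3 11850 195508 4362379
4 11342 196016 4166363
5 10832 196526 3969837
6 10321 197037 3772800
7 9809 197549 3575251
8 9295 198063 3377188
9 8780 198578 3178610
10 8264 199094 2979516
11 7746 199612 2779904
12 7227 200131 2579773
13 6707 200651 2379122
14 6185 201173 2177949
15 5662 201696 1976253
16 5138 202220 1774033
17 4612 202746 1571287
18 4085 203273 1368014
19 3556 203802 1164212
20 3026 204332 959880
21 2495 204863 755017
22 1963 205395 549622
23 1429 205929 343693
24 893 206465 137228
25 356 137228 0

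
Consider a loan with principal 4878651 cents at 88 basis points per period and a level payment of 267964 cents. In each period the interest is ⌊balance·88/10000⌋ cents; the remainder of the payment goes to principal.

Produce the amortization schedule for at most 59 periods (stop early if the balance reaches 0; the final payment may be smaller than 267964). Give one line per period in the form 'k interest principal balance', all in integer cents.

1. interest=⌊4878651·88/10000⌋=42932; principal=267964-42932=225032; balance=4878651-225032=4653619
2. interest=⌊4653619·88/10000⌋=40951; principal=267964-40951=227013; balance=4653619-227013=4426606
3. interest=⌊4426606·88/10000⌋=38954; principal=267964-38954=229010; balance=4426606-229010=4197596
4. interest=⌊4197596·88/10000⌋=36938; principal=267964-36938=231026; balance=4197596-231026=3966570
5. interest=⌊3966570·88/10000⌋=34905; principal=267964-34905=233059; balance=3966570-233059=3733511
6. interest=⌊3733511·88/10000⌋=32854; principal=267964-32854=235110; balance=3733511-235110=3498401
7. interest=⌊3498401·88/10000⌋=30785; principal=267964-30785=237179; balance=3498401-237179=3261222
8. interest=⌊3261222·88/10000⌋=28698; principal=267964-28698=239266; balance=3261222-239266=3021956
9. interest=⌊3021956·88/10000⌋=26593; principal=267964-26593=241371; balance=3021956-241371=2780585
10. interest=⌊2780585·88/10000⌋=24469; principal=267964-24469=243495; balance=2780585-243495=2537090
11. interest=⌊2537090·88/10000⌋=22326; principal=267964-22326=245638; balance=2537090-245638=2291452
12. interest=⌊2291452·88/10000⌋=20164; principal=267964-20164=247800; balance=2291452-247800=2043652
13. interest=⌊2043652·88/10000⌋=17984; principal=267964-17984=249980; balance=2043652-249980=1793672
14. interest=⌊1793672·88/10000⌋=15784; principal=267964-15784=252180; balance=1793672-252180=1541492
15. interest=⌊1541492·88/10000⌋=13565; principal=267964-13565=254399; balance=1541492-254399=1287093
16. interest=⌊1287093·88/10000⌋=11326; principal=267964-11326=256638; balance=1287093-256638=1030455
17. interest=⌊1030455·88/10000⌋=9068; principal=267964-9068=258896; balance=1030455-258896=771559
18. interest=⌊771559·88/10000⌋=6789; principal=267964-6789=261175; balance=771559-261175=510384
19. interest=⌊510384·88/10000⌋=4491; principal=267964-4491=263473; balance=510384-263473=246911
20. interest=⌊246911·88/10000⌋=2172; principal=min(267964-2172,246911)=246911; balance=246911-246911=0

1 42932 225032 4653619
2 40951 227013 4426606
3 38954 229010 4197596
4 36938 231026 3966570
5 34905 233059 3733511
6 32854 235110 3498401
7 30785 237179 3261222
8 28698 239266 3021956
9 26593 241371 2780585
10 24469 243495 2537090
11 22326 245638 2291452
12 20164 247800 2043652
13 17984 249980 1793672
14 15784 252180 1541492
15 13565 254399 1287093
16 11326 256638 1030455
17 9068 258896 771559
18 6789 261175 510384
19 4491 263473 246911
20 2172 246911 0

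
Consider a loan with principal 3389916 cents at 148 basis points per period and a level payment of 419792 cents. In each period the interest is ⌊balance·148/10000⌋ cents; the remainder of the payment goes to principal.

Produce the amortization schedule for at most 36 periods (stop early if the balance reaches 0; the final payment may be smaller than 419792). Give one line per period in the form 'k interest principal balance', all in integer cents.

1. interest=⌊3389916·148/10000⌋=50170; principal=419792-50170=369622; balance=3389916-369622=3020294
2. interest=⌊3020294·148/10000⌋=44700; principal=419792-44700=375092; balance=3020294-375092=2645202
3. interest=⌊2645202·148/10000⌋=39148; principal=419792-39148=380644; balance=2645202-380644=2264558
4. interest=⌊2264558·148/10000⌋=33515; principal=419792-33515=386277; balance=2264558-386277=1878281
5. interest=⌊1878281·148/10000⌋=27798; principal=419792-27798=391994; balance=1878281-391994=1486287
6. interest=⌊1486287·148/10000⌋=21997; principal=419792-21997=397795; balance=1486287-397795=1088492
7. interest=⌊1088492·148/10000⌋=16109; principal=419792-16109=403683; balance=1088492-403683=684809
8. interest=⌊684809·148/10000⌋=10135; principal=419792-10135=409657; balance=684809-409657=275152
9. interest=⌊275152·148/10000⌋=4072; principal=min(419792-4072,275152)=275152; balance=275152-275152=0

1 50170 369622 3020294
2 44700 375092 2645202
3 39148 380644 2264558
4 33515 386277 1878281
5 27798 391994 1486287
6 21997 397795 1088492
7 16109 403683 684809
8 10135 409657 275152
9 4072 275152 0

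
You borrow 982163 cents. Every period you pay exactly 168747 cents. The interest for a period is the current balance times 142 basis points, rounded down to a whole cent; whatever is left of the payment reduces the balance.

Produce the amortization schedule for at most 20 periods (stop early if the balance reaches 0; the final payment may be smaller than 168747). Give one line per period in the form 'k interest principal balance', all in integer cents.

1 13946 154801 827362
2 11748 156999 670363
3 9519 159228 511135
4 7258 161489 349646
5 4964 163783 185863
6 2639 166108 19755
7 280 19755 0

1. interest=⌊982163·142/10000⌋=13946; principal=168747-13946=154801; balance=982163-154801=827362
2. interest=⌊827362·142/10000⌋=11748; principal=168747-11748=156999; balance=827362-156999=670363
3. interest=⌊670363·142/10000⌋=9519; principal=168747-9519=159228; balance=670363-159228=511135
4. interest=⌊511135·142/10000⌋=7258; principal=168747-7258=161489; balance=511135-161489=349646
5. interest=⌊349646·142/10000⌋=4964; principal=168747-4964=163783; balance=349646-163783=185863
6. interest=⌊185863·142/10000⌋=2639; principal=168747-2639=166108; balance=185863-166108=19755
7. interest=⌊19755·142/10000⌋=280; principal=min(168747-280,19755)=19755; balance=19755-19755=0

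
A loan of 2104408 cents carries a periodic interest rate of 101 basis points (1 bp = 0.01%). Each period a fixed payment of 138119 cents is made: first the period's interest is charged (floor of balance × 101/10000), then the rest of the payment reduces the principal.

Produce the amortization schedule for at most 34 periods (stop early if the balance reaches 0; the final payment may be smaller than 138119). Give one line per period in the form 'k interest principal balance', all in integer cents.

1 21254 116865 1987543
2 20074 118045 1869498
3 18881 119238 1750260
4 17677 120442 1629818
5 16461 121658 1508160
6 15232 122887 1385273
7 13991 124128 1261145
8 12737 125382 1135763
9 11471 126648 1009115
10 10192 127927 881188
11 8899 129220 751968
12 7594 130525 621443
13 6276 131843 489600
14 4944 133175 356425
15 3599 134520 221905
16 2241 135878 86027
17 868 86027 0

1. interest=⌊2104408·101/10000⌋=21254; principal=138119-21254=116865; balance=2104408-116865=1987543
2. interest=⌊1987543·101/10000⌋=20074; principal=138119-20074=118045; balance=1987543-118045=1869498
3. interest=⌊1869498·101/10000⌋=18881; principal=138119-18881=119238; balance=1869498-119238=1750260
4. interest=⌊1750260·101/10000⌋=17677; principal=138119-17677=120442; balance=1750260-120442=1629818
5. interest=⌊1629818·101/10000⌋=16461; principal=138119-16461=121658; balance=1629818-121658=1508160
6. interest=⌊1508160·101/10000⌋=15232; principal=138119-15232=122887; balance=1508160-122887=1385273
7. interest=⌊1385273·101/10000⌋=13991; principal=138119-13991=124128; balance=1385273-124128=1261145
8. interest=⌊1261145·101/10000⌋=12737; principal=138119-12737=125382; balance=1261145-125382=1135763
9. interest=⌊1135763·101/10000⌋=11471; principal=138119-11471=126648; balance=1135763-126648=1009115
10. interest=⌊1009115·101/10000⌋=10192; principal=138119-10192=127927; balance=1009115-127927=881188
11. interest=⌊881188·101/10000⌋=8899; principal=138119-8899=129220; balance=881188-129220=751968
12. interest=⌊751968·101/10000⌋=7594; principal=138119-7594=130525; balance=751968-130525=621443
13. interest=⌊621443·101/10000⌋=6276; principal=138119-6276=131843; balance=621443-131843=489600
14. interest=⌊489600·101/10000⌋=4944; principal=138119-4944=133175; balance=489600-133175=356425
15. interest=⌊356425·101/10000⌋=3599; principal=138119-3599=134520; balance=356425-134520=221905
16. interest=⌊221905·101/10000⌋=2241; principal=138119-2241=135878; balance=221905-135878=86027
17. interest=⌊86027·101/10000⌋=868; principal=min(138119-868,86027)=86027; balance=86027-86027=0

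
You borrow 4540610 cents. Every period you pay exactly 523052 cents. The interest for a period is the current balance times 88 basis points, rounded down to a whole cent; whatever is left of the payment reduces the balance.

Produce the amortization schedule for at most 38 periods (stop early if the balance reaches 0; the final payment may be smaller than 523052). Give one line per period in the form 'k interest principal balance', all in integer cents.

1. interest=⌊4540610·88/10000⌋=39957; principal=523052-39957=483095; balance=4540610-483095=4057515
2. interest=⌊4057515·88/10000⌋=35706; principal=523052-35706=487346; balance=4057515-487346=3570169
3. interest=⌊3570169·88/10000⌋=31417; principal=523052-31417=491635; balance=3570169-491635=3078534
4. interest=⌊3078534·88/10000⌋=27091; principal=523052-27091=495961; balance=3078534-495961=2582573
5. interest=⌊2582573·88/10000⌋=22726; principal=523052-22726=500326; balance=2582573-500326=2082247
6. interest=⌊2082247·88/10000⌋=18323; principal=523052-18323=504729; balance=2082247-504729=1577518
7. interest=⌊1577518·88/10000⌋=13882; principal=523052-13882=509170; balance=1577518-509170=1068348
8. interest=⌊1068348·88/10000⌋=9401; principal=523052-9401=513651; balance=1068348-513651=554697
9. interest=⌊554697·88/10000⌋=4881; principal=523052-4881=518171; balance=554697-518171=36526
10. interest=⌊36526·88/10000⌋=321; principal=min(523052-321,36526)=36526; balance=36526-36526=0

1 39957 483095 4057515
2 35706 487346 3570169
3 31417 491635 3078534
4 27091 495961 2582573
5 22726 500326 2082247
6 18323 504729 1577518
7 13882 509170 1068348
8 9401 513651 554697
9 4881 518171 36526
10 321 36526 0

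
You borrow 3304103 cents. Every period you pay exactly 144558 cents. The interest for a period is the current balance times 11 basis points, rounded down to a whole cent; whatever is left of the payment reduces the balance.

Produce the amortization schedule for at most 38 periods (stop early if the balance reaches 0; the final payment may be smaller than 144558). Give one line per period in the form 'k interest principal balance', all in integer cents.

1 3634 140924 3163179
2 3479 141079 3022100
3 3324 141234 2880866
4 3168 141390 2739476
5 3013 141545 2597931
6 2857 141701 2456230
7 2701 141857 2314373
8 2545 142013 2172360
9 2389 142169 2030191
10 2233 142325 1887866
11 2076 142482 1745384
12 1919 142639 1602745
13 1763 142795 1459950
14 1605 142953 1316997
15 1448 143110 1173887
16 1291 143267 1030620
17 1133 143425 887195
18 975 143583 743612
19 817 143741 599871
20 659 143899 455972
21 501 144057 311915
22 343 144215 167700
23 184 144374 23326
24 25 23326 0

1. interest=⌊3304103·11/10000⌋=3634; principal=144558-3634=140924; balance=3304103-140924=3163179
2. interest=⌊3163179·11/10000⌋=3479; principal=144558-3479=141079; balance=3163179-141079=3022100
3. interest=⌊3022100·11/10000⌋=3324; principal=144558-3324=141234; balance=3022100-141234=2880866
4. interest=⌊2880866·11/10000⌋=3168; principal=144558-3168=141390; balance=2880866-141390=2739476
5. interest=⌊2739476·11/10000⌋=3013; principal=144558-3013=141545; balance=2739476-141545=2597931
6. interest=⌊2597931·11/10000⌋=2857; principal=144558-2857=141701; balance=2597931-141701=2456230
7. interest=⌊2456230·11/10000⌋=2701; principal=144558-2701=141857; balance=2456230-141857=2314373
8. interest=⌊2314373·11/10000⌋=2545; principal=144558-2545=142013; balance=2314373-142013=2172360
9. interest=⌊2172360·11/10000⌋=2389; principal=144558-2389=142169; balance=2172360-142169=2030191
10. interest=⌊2030191·11/10000⌋=2233; principal=144558-2233=142325; balance=2030191-142325=1887866
11. interest=⌊1887866·11/10000⌋=2076; principal=144558-2076=142482; balance=1887866-142482=1745384
12. interest=⌊1745384·11/10000⌋=1919; principal=144558-1919=142639; balance=1745384-142639=1602745
13. interest=⌊1602745·11/10000⌋=1763; principal=144558-1763=142795; balance=1602745-142795=1459950
14. interest=⌊1459950·11/10000⌋=1605; principal=144558-1605=142953; balance=1459950-142953=1316997
15. interest=⌊1316997·11/10000⌋=1448; principal=144558-1448=143110; balance=1316997-143110=1173887
16. interest=⌊1173887·11/10000⌋=1291; principal=144558-1291=143267; balance=1173887-143267=1030620
17. interest=⌊1030620·11/10000⌋=1133; principal=144558-1133=143425; balance=1030620-143425=887195
18. interest=⌊887195·11/10000⌋=975; principal=144558-975=143583; balance=887195-143583=743612
19. interest=⌊743612·11/10000⌋=817; principal=144558-817=143741; balance=743612-143741=599871
20. interest=⌊599871·11/10000⌋=659; principal=144558-659=143899; balance=599871-143899=455972
21. interest=⌊455972·11/10000⌋=501; principal=144558-501=144057; balance=455972-144057=311915
22. interest=⌊311915·11/10000⌋=343; principal=144558-343=144215; balance=311915-144215=167700
23. interest=⌊167700·11/10000⌋=184; principal=144558-184=144374; balance=167700-144374=23326
24. interest=⌊23326·11/10000⌋=25; principal=min(144558-25,23326)=23326; balance=23326-23326=0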